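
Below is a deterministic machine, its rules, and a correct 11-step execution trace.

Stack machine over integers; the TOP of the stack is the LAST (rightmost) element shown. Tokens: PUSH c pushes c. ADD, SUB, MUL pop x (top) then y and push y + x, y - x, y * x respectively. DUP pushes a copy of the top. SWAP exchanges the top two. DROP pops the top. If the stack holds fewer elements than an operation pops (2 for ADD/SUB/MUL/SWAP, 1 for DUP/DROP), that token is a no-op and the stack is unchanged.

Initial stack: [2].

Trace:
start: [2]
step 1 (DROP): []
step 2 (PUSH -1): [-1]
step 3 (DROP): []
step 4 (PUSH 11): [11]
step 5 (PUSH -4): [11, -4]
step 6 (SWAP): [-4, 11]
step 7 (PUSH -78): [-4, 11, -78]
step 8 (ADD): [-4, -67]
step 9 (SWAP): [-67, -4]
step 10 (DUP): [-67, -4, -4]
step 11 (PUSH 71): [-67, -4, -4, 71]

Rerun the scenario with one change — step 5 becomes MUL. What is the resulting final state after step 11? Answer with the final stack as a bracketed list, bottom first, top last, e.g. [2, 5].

(re-executing from step 5 with the substitution; state before step 5: [11])
step 5 (MUL): [11]
step 6 (SWAP): [11]
step 7 (PUSH -78): [11, -78]
step 8 (ADD): [-67]
step 9 (SWAP): [-67]
step 10 (DUP): [-67, -67]
step 11 (PUSH 71): [-67, -67, 71]

[-67, -67, 71]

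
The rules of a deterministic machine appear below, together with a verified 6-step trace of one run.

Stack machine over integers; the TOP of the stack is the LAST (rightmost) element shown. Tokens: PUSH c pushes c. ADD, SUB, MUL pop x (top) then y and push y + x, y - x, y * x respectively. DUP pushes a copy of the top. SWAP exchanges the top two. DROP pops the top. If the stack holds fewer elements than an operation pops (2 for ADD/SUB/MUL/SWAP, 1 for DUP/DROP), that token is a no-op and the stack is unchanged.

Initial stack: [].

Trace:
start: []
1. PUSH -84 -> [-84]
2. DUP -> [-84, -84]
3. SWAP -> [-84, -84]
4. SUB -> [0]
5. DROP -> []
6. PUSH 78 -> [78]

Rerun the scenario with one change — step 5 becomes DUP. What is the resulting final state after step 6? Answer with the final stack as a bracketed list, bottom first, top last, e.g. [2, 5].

[0, 0, 78]

(re-executing from step 5 with the substitution; state before step 5: [0])
5. DUP -> [0, 0]
6. PUSH 78 -> [0, 0, 78]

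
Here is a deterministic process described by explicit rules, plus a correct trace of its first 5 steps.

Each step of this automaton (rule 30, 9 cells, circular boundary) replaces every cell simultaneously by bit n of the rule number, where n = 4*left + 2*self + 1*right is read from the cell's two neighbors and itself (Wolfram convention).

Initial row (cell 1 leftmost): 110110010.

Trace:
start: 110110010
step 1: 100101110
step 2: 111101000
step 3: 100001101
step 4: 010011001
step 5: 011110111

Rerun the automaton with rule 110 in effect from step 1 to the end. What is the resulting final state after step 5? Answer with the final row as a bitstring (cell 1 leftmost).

011000100

(re-executing steps 1..5 under rule 110; state before step 1: 110110010)
step 1: 111110111
step 2: 000011100
step 3: 000110100
step 4: 001111100
step 5: 011000100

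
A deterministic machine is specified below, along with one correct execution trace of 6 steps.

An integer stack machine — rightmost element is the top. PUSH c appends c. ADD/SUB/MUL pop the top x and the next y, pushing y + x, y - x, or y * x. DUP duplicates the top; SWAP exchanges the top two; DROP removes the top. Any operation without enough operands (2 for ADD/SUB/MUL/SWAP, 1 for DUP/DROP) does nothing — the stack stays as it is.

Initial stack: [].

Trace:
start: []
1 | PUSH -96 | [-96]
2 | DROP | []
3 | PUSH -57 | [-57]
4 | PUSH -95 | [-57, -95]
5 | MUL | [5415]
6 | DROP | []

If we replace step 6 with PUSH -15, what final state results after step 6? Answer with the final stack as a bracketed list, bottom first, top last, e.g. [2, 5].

(re-executing from step 6 with the substitution; state before step 6: [5415])
6 | PUSH -15 | [5415, -15]

[5415, -15]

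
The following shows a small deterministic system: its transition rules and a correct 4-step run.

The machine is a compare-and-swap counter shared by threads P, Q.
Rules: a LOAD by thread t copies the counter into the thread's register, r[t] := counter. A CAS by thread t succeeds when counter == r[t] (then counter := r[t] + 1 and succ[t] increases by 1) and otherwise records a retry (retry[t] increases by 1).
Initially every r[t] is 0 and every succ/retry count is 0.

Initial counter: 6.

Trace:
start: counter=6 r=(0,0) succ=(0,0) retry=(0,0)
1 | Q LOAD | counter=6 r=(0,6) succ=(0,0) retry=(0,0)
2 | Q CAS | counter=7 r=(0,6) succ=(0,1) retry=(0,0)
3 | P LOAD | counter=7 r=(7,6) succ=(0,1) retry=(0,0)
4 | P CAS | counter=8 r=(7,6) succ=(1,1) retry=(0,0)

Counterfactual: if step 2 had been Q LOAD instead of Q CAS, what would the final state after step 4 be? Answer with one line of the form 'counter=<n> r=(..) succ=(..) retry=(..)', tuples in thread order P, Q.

counter=7 r=(6,6) succ=(1,0) retry=(0,0)

(re-executing from step 2 with the substitution; state before step 2: counter=6 r=(0,6) succ=(0,0) retry=(0,0))
2 | Q LOAD | counter=6 r=(0,6) succ=(0,0) retry=(0,0)
3 | P LOAD | counter=6 r=(6,6) succ=(0,0) retry=(0,0)
4 | P CAS | counter=7 r=(6,6) succ=(1,0) retry=(0,0)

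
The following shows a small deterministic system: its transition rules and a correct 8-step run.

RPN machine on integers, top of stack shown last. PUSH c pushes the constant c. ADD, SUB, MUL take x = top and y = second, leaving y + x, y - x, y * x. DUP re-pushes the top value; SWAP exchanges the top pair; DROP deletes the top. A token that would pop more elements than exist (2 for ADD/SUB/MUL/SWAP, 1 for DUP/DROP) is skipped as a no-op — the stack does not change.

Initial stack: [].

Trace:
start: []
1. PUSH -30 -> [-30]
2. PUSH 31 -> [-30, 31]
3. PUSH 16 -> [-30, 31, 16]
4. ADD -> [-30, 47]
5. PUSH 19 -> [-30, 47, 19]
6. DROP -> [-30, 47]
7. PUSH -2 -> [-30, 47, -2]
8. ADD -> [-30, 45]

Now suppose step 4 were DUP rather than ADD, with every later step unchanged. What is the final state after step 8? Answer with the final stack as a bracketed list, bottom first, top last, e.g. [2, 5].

[-30, 31, 16, 14]

(re-executing from step 4 with the substitution; state before step 4: [-30, 31, 16])
4. DUP -> [-30, 31, 16, 16]
5. PUSH 19 -> [-30, 31, 16, 16, 19]
6. DROP -> [-30, 31, 16, 16]
7. PUSH -2 -> [-30, 31, 16, 16, -2]
8. ADD -> [-30, 31, 16, 14]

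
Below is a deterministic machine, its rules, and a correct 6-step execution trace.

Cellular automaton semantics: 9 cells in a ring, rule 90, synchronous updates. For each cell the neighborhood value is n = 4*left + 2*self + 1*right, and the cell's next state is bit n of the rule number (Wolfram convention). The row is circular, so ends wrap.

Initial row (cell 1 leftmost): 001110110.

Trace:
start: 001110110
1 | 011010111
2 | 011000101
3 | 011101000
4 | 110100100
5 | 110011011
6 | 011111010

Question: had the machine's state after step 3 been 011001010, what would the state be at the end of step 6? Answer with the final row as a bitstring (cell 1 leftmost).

100111011

state after step 3 := 011001010
4 | 111110001
5 | 000011011
6 | 100111011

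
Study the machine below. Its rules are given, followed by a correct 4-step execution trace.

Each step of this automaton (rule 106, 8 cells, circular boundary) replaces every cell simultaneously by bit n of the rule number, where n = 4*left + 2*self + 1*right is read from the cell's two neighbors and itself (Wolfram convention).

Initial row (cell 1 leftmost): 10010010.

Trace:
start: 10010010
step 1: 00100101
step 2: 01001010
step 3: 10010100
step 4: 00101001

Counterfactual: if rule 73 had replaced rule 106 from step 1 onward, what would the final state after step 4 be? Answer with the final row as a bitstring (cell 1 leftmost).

(re-executing steps 1..4 under rule 73; state before step 1: 10010010)
step 1: 00000000
step 2: 11111111
step 3: 00000000
step 4: 11111111

11111111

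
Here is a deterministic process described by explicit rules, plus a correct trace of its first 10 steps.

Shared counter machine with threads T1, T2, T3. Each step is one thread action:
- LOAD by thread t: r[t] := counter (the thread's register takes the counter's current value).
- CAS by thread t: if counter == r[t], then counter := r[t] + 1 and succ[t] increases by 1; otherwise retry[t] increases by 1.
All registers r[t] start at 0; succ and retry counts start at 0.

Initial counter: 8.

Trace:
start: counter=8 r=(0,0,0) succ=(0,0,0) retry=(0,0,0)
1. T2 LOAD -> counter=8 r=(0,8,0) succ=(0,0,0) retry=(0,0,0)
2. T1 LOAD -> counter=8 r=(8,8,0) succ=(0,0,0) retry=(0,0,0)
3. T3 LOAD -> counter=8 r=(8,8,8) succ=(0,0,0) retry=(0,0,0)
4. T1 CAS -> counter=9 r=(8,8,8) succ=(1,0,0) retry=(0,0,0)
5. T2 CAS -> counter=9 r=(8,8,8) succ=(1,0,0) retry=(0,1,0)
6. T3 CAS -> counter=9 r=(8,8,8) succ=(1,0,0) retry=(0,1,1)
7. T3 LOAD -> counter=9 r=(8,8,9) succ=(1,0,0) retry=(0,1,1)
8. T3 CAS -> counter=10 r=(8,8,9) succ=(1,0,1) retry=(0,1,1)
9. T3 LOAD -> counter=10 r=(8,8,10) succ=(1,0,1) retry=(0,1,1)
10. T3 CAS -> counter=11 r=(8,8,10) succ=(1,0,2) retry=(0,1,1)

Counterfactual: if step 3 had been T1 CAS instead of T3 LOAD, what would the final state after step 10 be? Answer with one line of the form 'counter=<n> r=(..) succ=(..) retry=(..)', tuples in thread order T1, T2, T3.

counter=11 r=(8,8,10) succ=(1,0,2) retry=(1,1,1)

(re-executing from step 3 with the substitution; state before step 3: counter=8 r=(8,8,0) succ=(0,0,0) retry=(0,0,0))
3. T1 CAS -> counter=9 r=(8,8,0) succ=(1,0,0) retry=(0,0,0)
4. T1 CAS -> counter=9 r=(8,8,0) succ=(1,0,0) retry=(1,0,0)
5. T2 CAS -> counter=9 r=(8,8,0) succ=(1,0,0) retry=(1,1,0)
6. T3 CAS -> counter=9 r=(8,8,0) succ=(1,0,0) retry=(1,1,1)
7. T3 LOAD -> counter=9 r=(8,8,9) succ=(1,0,0) retry=(1,1,1)
8. T3 CAS -> counter=10 r=(8,8,9) succ=(1,0,1) retry=(1,1,1)
9. T3 LOAD -> counter=10 r=(8,8,10) succ=(1,0,1) retry=(1,1,1)
10. T3 CAS -> counter=11 r=(8,8,10) succ=(1,0,2) retry=(1,1,1)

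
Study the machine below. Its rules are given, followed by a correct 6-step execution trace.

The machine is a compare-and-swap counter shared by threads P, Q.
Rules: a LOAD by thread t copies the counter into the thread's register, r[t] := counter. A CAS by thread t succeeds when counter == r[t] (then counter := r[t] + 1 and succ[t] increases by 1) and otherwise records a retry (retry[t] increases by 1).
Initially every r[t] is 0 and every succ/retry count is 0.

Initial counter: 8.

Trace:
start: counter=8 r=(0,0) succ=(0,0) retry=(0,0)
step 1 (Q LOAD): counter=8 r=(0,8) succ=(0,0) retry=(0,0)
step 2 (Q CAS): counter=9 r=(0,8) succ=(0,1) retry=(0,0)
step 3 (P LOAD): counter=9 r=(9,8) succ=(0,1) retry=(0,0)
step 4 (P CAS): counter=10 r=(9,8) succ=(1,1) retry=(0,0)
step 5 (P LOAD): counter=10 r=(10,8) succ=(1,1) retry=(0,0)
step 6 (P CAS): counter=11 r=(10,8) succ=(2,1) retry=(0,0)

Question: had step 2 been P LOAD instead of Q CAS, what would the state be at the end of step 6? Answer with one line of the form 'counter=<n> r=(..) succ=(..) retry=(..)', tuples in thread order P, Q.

(re-executing from step 2 with the substitution; state before step 2: counter=8 r=(0,8) succ=(0,0) retry=(0,0))
step 2 (P LOAD): counter=8 r=(8,8) succ=(0,0) retry=(0,0)
step 3 (P LOAD): counter=8 r=(8,8) succ=(0,0) retry=(0,0)
step 4 (P CAS): counter=9 r=(8,8) succ=(1,0) retry=(0,0)
step 5 (P LOAD): counter=9 r=(9,8) succ=(1,0) retry=(0,0)
step 6 (P CAS): counter=10 r=(9,8) succ=(2,0) retry=(0,0)

counter=10 r=(9,8) succ=(2,0) retry=(0,0)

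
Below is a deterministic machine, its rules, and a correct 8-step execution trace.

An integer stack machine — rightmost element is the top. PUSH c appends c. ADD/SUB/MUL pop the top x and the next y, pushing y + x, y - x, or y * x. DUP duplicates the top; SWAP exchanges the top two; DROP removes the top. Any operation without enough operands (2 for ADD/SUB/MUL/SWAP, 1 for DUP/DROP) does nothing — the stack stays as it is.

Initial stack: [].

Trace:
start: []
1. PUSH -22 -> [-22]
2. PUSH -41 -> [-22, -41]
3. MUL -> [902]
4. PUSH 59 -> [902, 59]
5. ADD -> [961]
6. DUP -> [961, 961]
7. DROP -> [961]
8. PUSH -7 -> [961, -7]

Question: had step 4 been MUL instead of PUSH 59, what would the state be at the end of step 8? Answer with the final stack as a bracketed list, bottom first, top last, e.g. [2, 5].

(re-executing from step 4 with the substitution; state before step 4: [902])
4. MUL -> [902]
5. ADD -> [902]
6. DUP -> [902, 902]
7. DROP -> [902]
8. PUSH -7 -> [902, -7]

[902, -7]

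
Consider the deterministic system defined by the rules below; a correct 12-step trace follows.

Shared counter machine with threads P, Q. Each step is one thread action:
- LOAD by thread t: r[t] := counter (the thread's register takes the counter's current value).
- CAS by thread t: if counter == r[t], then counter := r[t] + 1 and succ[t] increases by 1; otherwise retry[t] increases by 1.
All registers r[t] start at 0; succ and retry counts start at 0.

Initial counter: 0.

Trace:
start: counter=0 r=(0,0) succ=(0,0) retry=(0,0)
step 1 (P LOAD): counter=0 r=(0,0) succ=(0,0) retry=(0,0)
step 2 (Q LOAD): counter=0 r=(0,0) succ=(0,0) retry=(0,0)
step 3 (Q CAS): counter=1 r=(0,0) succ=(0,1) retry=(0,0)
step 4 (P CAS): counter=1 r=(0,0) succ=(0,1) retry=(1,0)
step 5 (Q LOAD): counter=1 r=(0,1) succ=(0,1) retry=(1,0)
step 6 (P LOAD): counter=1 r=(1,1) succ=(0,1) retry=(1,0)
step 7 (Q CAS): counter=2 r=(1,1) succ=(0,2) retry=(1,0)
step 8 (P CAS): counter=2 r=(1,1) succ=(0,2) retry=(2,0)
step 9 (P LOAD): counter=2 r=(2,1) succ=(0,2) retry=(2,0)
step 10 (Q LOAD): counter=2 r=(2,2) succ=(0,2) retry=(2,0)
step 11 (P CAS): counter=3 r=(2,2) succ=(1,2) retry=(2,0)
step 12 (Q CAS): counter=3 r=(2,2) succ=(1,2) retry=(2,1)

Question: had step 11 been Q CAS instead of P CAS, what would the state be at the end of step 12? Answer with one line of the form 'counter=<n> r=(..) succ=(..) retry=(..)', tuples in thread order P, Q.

counter=3 r=(2,2) succ=(0,3) retry=(2,1)

(re-executing from step 11 with the substitution; state before step 11: counter=2 r=(2,2) succ=(0,2) retry=(2,0))
step 11 (Q CAS): counter=3 r=(2,2) succ=(0,3) retry=(2,0)
step 12 (Q CAS): counter=3 r=(2,2) succ=(0,3) retry=(2,1)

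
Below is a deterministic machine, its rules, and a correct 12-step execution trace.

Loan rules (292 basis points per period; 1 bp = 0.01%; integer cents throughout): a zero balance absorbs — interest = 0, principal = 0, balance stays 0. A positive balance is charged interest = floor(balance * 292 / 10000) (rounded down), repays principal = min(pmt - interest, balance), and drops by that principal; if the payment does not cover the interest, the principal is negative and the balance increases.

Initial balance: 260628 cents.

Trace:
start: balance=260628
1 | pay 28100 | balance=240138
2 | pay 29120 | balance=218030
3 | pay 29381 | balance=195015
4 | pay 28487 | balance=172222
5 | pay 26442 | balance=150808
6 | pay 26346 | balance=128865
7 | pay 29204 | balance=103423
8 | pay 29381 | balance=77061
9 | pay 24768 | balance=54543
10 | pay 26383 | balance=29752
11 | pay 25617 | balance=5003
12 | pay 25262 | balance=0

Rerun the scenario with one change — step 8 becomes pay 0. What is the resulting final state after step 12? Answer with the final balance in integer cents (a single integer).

12853

(re-executing from step 8 with the substitution; state before step 8: balance=103423)
8 | pay 0 | balance=106442
9 | pay 24768 | balance=84782
10 | pay 26383 | balance=60874
11 | pay 25617 | balance=37034
12 | pay 25262 | balance=12853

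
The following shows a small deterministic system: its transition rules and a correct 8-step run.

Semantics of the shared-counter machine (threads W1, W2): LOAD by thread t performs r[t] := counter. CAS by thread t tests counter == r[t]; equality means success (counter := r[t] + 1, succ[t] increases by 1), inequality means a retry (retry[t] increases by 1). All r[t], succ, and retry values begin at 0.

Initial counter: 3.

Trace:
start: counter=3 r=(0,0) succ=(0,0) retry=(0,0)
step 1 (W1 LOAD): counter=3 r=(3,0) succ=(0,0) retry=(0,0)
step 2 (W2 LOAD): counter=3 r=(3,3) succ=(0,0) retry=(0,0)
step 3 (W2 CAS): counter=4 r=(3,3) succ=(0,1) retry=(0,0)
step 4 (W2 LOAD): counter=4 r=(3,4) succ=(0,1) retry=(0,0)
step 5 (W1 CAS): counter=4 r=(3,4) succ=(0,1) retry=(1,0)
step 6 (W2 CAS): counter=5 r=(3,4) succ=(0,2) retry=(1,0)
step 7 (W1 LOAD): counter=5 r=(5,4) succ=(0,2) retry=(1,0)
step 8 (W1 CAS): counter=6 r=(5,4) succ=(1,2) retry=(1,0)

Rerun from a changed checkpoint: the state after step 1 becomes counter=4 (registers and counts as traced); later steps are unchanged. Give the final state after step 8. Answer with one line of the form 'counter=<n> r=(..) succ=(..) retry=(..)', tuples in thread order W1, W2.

counter=7 r=(6,5) succ=(1,2) retry=(1,0)

state after step 1 := counter=4 r=(3,0) succ=(0,0) retry=(0,0)
step 2 (W2 LOAD): counter=4 r=(3,4) succ=(0,0) retry=(0,0)
step 3 (W2 CAS): counter=5 r=(3,4) succ=(0,1) retry=(0,0)
step 4 (W2 LOAD): counter=5 r=(3,5) succ=(0,1) retry=(0,0)
step 5 (W1 CAS): counter=5 r=(3,5) succ=(0,1) retry=(1,0)
step 6 (W2 CAS): counter=6 r=(3,5) succ=(0,2) retry=(1,0)
step 7 (W1 LOAD): counter=6 r=(6,5) succ=(0,2) retry=(1,0)
step 8 (W1 CAS): counter=7 r=(6,5) succ=(1,2) retry=(1,0)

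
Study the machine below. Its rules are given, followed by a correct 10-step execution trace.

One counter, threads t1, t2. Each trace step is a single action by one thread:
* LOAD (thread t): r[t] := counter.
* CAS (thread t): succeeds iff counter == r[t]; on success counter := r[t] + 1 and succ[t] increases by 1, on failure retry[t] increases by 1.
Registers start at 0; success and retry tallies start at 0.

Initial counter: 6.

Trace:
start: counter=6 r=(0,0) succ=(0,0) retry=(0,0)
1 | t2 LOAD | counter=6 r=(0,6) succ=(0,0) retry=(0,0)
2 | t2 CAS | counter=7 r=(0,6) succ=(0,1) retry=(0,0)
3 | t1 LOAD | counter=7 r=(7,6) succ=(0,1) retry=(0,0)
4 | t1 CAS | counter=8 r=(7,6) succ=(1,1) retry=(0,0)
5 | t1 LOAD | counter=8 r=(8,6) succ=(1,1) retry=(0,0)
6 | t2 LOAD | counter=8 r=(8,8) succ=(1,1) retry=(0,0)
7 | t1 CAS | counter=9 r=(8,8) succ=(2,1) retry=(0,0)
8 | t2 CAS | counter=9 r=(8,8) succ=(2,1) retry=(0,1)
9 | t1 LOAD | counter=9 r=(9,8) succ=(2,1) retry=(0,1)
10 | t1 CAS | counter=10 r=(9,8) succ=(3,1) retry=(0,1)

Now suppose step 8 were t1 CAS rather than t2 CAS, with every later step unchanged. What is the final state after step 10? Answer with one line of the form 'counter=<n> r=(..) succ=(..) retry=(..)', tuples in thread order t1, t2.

counter=10 r=(9,8) succ=(3,1) retry=(1,0)

(re-executing from step 8 with the substitution; state before step 8: counter=9 r=(8,8) succ=(2,1) retry=(0,0))
8 | t1 CAS | counter=9 r=(8,8) succ=(2,1) retry=(1,0)
9 | t1 LOAD | counter=9 r=(9,8) succ=(2,1) retry=(1,0)
10 | t1 CAS | counter=10 r=(9,8) succ=(3,1) retry=(1,0)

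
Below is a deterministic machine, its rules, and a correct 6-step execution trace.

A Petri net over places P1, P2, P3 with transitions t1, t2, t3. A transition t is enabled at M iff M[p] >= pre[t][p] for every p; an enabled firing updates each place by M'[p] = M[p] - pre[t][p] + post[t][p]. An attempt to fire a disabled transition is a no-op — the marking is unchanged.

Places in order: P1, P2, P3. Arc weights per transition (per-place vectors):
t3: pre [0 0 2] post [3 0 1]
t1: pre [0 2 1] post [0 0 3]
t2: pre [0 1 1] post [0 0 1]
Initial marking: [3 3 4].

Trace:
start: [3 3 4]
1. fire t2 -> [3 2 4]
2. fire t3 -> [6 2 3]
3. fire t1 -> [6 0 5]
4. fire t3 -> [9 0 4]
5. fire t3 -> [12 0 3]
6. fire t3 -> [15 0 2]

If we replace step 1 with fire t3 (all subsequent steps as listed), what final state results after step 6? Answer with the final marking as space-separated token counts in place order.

18 1 1

(re-executing from step 1 with the substitution; state before step 1: [3 3 4])
1. fire t3 -> [6 3 3]
2. fire t3 -> [9 3 2]
3. fire t1 -> [9 1 4]
4. fire t3 -> [12 1 3]
5. fire t3 -> [15 1 2]
6. fire t3 -> [18 1 1]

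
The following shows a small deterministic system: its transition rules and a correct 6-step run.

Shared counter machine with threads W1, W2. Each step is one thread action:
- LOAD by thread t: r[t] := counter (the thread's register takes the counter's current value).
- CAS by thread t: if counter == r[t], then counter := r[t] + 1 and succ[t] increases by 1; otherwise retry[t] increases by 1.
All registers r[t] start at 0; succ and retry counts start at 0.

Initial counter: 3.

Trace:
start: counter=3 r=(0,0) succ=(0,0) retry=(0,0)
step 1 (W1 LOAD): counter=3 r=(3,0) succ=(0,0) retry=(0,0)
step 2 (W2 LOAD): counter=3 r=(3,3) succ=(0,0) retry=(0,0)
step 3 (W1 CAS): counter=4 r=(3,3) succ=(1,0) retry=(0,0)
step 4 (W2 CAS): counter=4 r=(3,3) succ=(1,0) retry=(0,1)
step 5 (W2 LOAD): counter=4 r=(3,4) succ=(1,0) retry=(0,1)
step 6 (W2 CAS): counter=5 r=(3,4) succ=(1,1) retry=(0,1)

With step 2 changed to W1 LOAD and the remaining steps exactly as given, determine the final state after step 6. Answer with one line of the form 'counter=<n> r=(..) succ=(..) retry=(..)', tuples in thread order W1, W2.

(re-executing from step 2 with the substitution; state before step 2: counter=3 r=(3,0) succ=(0,0) retry=(0,0))
step 2 (W1 LOAD): counter=3 r=(3,0) succ=(0,0) retry=(0,0)
step 3 (W1 CAS): counter=4 r=(3,0) succ=(1,0) retry=(0,0)
step 4 (W2 CAS): counter=4 r=(3,0) succ=(1,0) retry=(0,1)
step 5 (W2 LOAD): counter=4 r=(3,4) succ=(1,0) retry=(0,1)
step 6 (W2 CAS): counter=5 r=(3,4) succ=(1,1) retry=(0,1)

counter=5 r=(3,4) succ=(1,1) retry=(0,1)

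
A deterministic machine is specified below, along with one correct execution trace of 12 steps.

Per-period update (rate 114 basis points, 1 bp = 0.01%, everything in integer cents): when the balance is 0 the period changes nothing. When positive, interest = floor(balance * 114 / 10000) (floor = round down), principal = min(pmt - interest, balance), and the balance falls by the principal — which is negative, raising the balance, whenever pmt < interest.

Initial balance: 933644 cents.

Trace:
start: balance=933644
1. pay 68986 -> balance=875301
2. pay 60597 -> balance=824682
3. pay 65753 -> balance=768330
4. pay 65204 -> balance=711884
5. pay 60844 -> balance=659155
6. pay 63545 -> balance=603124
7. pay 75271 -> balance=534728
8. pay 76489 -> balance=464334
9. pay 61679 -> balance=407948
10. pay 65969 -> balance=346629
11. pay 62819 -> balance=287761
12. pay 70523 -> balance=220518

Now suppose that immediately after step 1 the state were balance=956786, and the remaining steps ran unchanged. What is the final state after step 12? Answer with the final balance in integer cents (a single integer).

state after step 1 := balance=956786
2. pay 60597 -> balance=907096
3. pay 65753 -> balance=851683
4. pay 65204 -> balance=796188
5. pay 60844 -> balance=744420
6. pay 63545 -> balance=689361
7. pay 75271 -> balance=621948
8. pay 76489 -> balance=552549
9. pay 61679 -> balance=497169
10. pay 65969 -> balance=436867
11. pay 62819 -> balance=379028
12. pay 70523 -> balance=312825

312825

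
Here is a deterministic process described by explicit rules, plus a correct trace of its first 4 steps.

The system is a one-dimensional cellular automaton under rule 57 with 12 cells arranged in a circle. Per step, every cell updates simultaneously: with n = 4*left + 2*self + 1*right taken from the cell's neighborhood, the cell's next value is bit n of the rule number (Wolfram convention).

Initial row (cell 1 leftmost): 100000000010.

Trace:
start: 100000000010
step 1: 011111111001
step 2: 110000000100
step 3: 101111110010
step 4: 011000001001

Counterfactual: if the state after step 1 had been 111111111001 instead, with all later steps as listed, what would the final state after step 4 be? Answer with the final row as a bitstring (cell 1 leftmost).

state after step 1 := 111111111001
step 2: 000000000101
step 3: 111111110010
step 4: 100000001001

100000001001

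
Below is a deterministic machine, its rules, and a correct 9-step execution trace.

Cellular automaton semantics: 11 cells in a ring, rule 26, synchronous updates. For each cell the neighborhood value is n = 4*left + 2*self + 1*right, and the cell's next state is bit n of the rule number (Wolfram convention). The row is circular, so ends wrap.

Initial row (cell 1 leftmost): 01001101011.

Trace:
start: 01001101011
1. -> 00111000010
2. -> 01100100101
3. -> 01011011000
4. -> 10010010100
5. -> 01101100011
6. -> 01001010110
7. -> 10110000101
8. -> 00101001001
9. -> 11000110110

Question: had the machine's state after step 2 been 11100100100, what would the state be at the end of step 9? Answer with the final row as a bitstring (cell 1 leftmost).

01110011011

state after step 2 := 11100100100
3. -> 10011011011
4. -> 01110010010
5. -> 11001101101
6. -> 00111001001
7. -> 11100110110
8. -> 10011100100
9. -> 01110011011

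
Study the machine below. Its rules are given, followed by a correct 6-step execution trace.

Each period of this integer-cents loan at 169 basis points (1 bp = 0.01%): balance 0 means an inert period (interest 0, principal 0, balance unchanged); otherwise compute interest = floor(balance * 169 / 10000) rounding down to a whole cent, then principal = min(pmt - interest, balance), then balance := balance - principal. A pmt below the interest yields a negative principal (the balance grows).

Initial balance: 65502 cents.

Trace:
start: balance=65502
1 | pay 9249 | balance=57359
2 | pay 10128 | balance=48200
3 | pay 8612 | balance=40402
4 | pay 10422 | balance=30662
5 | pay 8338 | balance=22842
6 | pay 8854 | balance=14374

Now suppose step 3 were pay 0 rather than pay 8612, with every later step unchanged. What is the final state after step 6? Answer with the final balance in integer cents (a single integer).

(re-executing from step 3 with the substitution; state before step 3: balance=48200)
3 | pay 0 | balance=49014
4 | pay 10422 | balance=39420
5 | pay 8338 | balance=31748
6 | pay 8854 | balance=23430

23430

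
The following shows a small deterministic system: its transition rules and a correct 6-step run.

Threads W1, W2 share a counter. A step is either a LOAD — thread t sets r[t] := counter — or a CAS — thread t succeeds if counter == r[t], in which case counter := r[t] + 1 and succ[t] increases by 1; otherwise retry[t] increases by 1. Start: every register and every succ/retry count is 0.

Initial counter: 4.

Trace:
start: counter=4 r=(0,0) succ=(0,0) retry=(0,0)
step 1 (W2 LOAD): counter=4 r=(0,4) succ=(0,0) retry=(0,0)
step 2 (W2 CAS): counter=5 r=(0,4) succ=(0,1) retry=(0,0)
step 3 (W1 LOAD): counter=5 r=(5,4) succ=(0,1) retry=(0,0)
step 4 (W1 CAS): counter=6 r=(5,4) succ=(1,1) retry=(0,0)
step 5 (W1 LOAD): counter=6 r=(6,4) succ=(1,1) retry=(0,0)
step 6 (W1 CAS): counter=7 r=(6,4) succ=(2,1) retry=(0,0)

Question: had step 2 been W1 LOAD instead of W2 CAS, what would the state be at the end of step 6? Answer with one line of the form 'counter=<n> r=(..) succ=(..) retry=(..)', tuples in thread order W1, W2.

counter=6 r=(5,4) succ=(2,0) retry=(0,0)

(re-executing from step 2 with the substitution; state before step 2: counter=4 r=(0,4) succ=(0,0) retry=(0,0))
step 2 (W1 LOAD): counter=4 r=(4,4) succ=(0,0) retry=(0,0)
step 3 (W1 LOAD): counter=4 r=(4,4) succ=(0,0) retry=(0,0)
step 4 (W1 CAS): counter=5 r=(4,4) succ=(1,0) retry=(0,0)
step 5 (W1 LOAD): counter=5 r=(5,4) succ=(1,0) retry=(0,0)
step 6 (W1 CAS): counter=6 r=(5,4) succ=(2,0) retry=(0,0)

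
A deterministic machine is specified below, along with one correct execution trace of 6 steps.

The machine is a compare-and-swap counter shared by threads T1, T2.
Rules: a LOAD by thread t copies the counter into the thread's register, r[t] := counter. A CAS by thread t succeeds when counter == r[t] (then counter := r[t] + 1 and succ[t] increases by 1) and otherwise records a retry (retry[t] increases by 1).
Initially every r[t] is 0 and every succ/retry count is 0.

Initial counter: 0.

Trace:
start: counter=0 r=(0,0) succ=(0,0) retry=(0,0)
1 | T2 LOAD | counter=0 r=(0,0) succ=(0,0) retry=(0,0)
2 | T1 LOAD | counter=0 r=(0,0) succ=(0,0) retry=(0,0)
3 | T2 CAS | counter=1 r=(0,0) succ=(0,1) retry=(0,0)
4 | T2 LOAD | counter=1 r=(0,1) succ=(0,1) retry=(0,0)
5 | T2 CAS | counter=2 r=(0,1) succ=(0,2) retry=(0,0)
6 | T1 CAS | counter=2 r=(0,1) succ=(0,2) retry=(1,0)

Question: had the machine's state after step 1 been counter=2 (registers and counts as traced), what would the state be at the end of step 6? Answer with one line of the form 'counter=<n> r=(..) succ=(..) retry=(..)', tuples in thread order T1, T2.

counter=3 r=(2,2) succ=(0,1) retry=(1,1)

state after step 1 := counter=2 r=(0,0) succ=(0,0) retry=(0,0)
2 | T1 LOAD | counter=2 r=(2,0) succ=(0,0) retry=(0,0)
3 | T2 CAS | counter=2 r=(2,0) succ=(0,0) retry=(0,1)
4 | T2 LOAD | counter=2 r=(2,2) succ=(0,0) retry=(0,1)
5 | T2 CAS | counter=3 r=(2,2) succ=(0,1) retry=(0,1)
6 | T1 CAS | counter=3 r=(2,2) succ=(0,1) retry=(1,1)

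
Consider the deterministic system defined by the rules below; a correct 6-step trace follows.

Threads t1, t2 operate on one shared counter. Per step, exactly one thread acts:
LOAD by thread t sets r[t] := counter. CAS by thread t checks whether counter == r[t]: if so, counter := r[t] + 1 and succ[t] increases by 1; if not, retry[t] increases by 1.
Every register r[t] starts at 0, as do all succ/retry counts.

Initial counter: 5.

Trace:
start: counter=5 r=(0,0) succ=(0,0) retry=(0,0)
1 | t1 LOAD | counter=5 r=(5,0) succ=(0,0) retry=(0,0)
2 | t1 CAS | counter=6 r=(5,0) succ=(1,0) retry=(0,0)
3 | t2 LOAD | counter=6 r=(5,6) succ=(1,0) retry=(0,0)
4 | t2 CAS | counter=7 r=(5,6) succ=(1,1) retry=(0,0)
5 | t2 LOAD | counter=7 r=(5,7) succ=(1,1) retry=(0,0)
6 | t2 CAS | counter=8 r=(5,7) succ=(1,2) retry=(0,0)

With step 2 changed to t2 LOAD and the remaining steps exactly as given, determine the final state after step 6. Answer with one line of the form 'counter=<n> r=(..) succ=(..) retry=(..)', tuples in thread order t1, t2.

counter=7 r=(5,6) succ=(0,2) retry=(0,0)

(re-executing from step 2 with the substitution; state before step 2: counter=5 r=(5,0) succ=(0,0) retry=(0,0))
2 | t2 LOAD | counter=5 r=(5,5) succ=(0,0) retry=(0,0)
3 | t2 LOAD | counter=5 r=(5,5) succ=(0,0) retry=(0,0)
4 | t2 CAS | counter=6 r=(5,5) succ=(0,1) retry=(0,0)
5 | t2 LOAD | counter=6 r=(5,6) succ=(0,1) retry=(0,0)
6 | t2 CAS | counter=7 r=(5,6) succ=(0,2) retry=(0,0)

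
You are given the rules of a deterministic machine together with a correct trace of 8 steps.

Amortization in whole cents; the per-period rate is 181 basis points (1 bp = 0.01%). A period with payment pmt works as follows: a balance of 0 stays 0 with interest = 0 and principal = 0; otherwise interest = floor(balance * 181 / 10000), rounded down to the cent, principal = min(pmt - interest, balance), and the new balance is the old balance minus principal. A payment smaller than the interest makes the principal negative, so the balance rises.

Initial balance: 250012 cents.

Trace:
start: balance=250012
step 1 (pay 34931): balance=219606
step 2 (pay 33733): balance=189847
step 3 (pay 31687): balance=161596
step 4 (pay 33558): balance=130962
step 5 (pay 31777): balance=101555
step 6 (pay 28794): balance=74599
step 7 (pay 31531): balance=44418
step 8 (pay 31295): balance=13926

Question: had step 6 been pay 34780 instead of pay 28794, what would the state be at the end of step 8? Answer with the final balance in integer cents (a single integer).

(re-executing from step 6 with the substitution; state before step 6: balance=101555)
step 6 (pay 34780): balance=68613
step 7 (pay 31531): balance=38323
step 8 (pay 31295): balance=7721

7721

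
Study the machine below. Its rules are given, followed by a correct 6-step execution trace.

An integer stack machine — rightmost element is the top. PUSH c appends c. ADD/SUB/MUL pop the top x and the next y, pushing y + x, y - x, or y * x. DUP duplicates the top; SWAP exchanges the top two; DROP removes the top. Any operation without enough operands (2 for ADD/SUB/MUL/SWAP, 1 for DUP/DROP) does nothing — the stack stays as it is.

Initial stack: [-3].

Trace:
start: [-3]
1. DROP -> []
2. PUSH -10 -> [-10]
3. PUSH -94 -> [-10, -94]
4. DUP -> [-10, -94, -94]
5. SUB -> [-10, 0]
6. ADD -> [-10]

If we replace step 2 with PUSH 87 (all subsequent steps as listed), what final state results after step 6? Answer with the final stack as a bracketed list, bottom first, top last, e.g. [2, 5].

(re-executing from step 2 with the substitution; state before step 2: [])
2. PUSH 87 -> [87]
3. PUSH -94 -> [87, -94]
4. DUP -> [87, -94, -94]
5. SUB -> [87, 0]
6. ADD -> [87]

[87]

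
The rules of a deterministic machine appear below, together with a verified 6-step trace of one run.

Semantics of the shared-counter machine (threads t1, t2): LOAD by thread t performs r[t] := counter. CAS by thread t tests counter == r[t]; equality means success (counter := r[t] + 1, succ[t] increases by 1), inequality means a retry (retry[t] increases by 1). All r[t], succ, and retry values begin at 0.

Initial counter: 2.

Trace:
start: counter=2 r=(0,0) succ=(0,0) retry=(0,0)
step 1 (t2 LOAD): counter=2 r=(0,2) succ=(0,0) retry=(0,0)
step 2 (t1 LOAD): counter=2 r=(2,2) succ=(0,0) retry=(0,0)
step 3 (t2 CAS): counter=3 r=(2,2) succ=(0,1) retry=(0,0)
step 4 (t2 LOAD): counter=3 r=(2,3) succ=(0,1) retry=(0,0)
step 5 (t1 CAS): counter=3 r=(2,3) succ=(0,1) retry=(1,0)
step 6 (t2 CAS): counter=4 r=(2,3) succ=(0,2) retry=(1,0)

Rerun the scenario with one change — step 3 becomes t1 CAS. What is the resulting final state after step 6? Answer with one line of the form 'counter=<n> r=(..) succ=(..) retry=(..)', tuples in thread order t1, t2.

counter=4 r=(2,3) succ=(1,1) retry=(1,0)

(re-executing from step 3 with the substitution; state before step 3: counter=2 r=(2,2) succ=(0,0) retry=(0,0))
step 3 (t1 CAS): counter=3 r=(2,2) succ=(1,0) retry=(0,0)
step 4 (t2 LOAD): counter=3 r=(2,3) succ=(1,0) retry=(0,0)
step 5 (t1 CAS): counter=3 r=(2,3) succ=(1,0) retry=(1,0)
step 6 (t2 CAS): counter=4 r=(2,3) succ=(1,1) retry=(1,0)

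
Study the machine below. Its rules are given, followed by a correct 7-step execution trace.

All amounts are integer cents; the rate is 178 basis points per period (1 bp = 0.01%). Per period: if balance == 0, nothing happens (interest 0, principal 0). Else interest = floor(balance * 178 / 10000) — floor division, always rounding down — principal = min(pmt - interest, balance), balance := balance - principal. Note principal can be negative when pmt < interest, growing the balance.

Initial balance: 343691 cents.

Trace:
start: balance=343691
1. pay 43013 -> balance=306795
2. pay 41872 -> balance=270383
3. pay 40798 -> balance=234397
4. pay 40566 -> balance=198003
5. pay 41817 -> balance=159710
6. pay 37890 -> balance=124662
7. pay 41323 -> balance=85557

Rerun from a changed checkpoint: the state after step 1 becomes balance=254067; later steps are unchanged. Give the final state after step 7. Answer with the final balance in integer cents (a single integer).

26942

state after step 1 := balance=254067
2. pay 41872 -> balance=216717
3. pay 40798 -> balance=179776
4. pay 40566 -> balance=142410
5. pay 41817 -> balance=103127
6. pay 37890 -> balance=67072
7. pay 41323 -> balance=26942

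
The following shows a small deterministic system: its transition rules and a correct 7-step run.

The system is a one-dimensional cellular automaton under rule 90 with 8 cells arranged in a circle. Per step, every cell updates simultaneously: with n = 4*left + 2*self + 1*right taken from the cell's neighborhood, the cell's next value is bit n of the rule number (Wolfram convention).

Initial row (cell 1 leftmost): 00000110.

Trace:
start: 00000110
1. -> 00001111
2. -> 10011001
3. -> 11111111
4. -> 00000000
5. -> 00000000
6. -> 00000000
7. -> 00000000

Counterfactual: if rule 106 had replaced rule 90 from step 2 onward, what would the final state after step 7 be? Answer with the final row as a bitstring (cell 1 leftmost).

(re-executing steps 2..7 under rule 106; state before step 2: 00001111)
2. -> 00011001
3. -> 00111010
4. -> 01101100
5. -> 11111100
6. -> 10000101
7. -> 10001011

10001011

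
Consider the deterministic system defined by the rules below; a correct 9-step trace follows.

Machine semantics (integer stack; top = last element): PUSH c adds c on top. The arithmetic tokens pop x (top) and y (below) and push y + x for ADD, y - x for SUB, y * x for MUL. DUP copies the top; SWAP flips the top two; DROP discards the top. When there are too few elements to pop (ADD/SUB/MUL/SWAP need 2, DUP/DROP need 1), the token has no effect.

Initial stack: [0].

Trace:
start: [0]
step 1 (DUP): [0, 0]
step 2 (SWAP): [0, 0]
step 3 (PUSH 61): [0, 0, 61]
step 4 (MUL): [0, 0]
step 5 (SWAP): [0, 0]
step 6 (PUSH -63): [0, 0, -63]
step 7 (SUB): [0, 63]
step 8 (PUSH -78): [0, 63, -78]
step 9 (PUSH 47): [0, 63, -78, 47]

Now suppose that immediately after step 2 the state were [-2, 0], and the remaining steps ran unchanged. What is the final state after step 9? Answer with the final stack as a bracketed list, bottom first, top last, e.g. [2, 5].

[0, 61, -78, 47]

state after step 2 := [-2, 0]
step 3 (PUSH 61): [-2, 0, 61]
step 4 (MUL): [-2, 0]
step 5 (SWAP): [0, -2]
step 6 (PUSH -63): [0, -2, -63]
step 7 (SUB): [0, 61]
step 8 (PUSH -78): [0, 61, -78]
step 9 (PUSH 47): [0, 61, -78, 47]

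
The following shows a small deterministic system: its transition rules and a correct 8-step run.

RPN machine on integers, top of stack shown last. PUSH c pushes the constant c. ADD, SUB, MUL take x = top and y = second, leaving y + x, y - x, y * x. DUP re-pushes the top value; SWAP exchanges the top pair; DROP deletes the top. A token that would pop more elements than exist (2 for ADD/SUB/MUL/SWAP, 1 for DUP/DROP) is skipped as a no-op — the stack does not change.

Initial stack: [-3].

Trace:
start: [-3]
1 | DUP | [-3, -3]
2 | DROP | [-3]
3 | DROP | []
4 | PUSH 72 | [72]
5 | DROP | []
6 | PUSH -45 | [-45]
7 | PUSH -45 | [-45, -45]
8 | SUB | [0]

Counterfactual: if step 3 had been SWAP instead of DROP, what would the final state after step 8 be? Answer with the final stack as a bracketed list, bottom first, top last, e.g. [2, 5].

(re-executing from step 3 with the substitution; state before step 3: [-3])
3 | SWAP | [-3]
4 | PUSH 72 | [-3, 72]
5 | DROP | [-3]
6 | PUSH -45 | [-3, -45]
7 | PUSH -45 | [-3, -45, -45]
8 | SUB | [-3, 0]

[-3, 0]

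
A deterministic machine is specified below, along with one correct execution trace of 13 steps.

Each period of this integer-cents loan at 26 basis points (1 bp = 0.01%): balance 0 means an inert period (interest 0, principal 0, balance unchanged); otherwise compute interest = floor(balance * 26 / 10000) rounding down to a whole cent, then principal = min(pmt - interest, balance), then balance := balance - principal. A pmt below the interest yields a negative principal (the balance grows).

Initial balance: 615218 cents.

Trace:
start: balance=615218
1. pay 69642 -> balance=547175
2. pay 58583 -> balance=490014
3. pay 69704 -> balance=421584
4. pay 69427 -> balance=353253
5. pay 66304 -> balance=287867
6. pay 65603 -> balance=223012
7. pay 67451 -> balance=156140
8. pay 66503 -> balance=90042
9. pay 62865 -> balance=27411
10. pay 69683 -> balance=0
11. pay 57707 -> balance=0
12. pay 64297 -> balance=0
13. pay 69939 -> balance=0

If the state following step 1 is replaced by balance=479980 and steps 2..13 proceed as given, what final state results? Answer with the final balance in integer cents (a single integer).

0

state after step 1 := balance=479980
2. pay 58583 -> balance=422644
3. pay 69704 -> balance=354038
4. pay 69427 -> balance=285531
5. pay 66304 -> balance=219969
6. pay 65603 -> balance=154937
7. pay 67451 -> balance=87888
8. pay 66503 -> balance=21613
9. pay 62865 -> balance=0
10. pay 69683 -> balance=0
11. pay 57707 -> balance=0
12. pay 64297 -> balance=0
13. pay 69939 -> balance=0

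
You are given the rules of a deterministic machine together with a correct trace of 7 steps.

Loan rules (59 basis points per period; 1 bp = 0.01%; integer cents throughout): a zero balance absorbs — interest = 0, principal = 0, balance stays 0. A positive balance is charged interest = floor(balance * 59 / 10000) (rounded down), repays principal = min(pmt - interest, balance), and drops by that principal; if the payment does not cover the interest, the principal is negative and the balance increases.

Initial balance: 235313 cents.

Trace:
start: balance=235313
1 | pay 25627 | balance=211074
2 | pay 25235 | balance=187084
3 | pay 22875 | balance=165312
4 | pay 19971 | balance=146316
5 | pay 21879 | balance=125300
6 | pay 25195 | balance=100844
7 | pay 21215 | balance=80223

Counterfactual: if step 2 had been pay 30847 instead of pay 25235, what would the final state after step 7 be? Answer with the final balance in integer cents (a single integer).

74444

(re-executing from step 2 with the substitution; state before step 2: balance=211074)
2 | pay 30847 | balance=181472
3 | pay 22875 | balance=159667
4 | pay 19971 | balance=140638
5 | pay 21879 | balance=119588
6 | pay 25195 | balance=95098
7 | pay 21215 | balance=74444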